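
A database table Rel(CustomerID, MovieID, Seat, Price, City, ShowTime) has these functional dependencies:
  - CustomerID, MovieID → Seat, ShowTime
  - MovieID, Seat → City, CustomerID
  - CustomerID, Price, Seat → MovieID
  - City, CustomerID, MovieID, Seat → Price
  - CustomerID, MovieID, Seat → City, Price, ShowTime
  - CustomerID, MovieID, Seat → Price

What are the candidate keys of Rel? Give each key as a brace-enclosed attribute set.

{CustomerID, MovieID}, {CustomerID, Price, Seat}, {MovieID, Seat}

Closure of {CustomerID, MovieID} is {City, CustomerID, MovieID, Price, Seat, ShowTime}, the whole schema; {CustomerID, MovieID} is a candidate key.
Closure of {MovieID, Seat} is {City, CustomerID, MovieID, Price, Seat, ShowTime}, the whole schema; {MovieID, Seat} is a candidate key.
Closure of {CustomerID, Price, Seat} is {City, CustomerID, MovieID, Price, Seat, ShowTime}, the whole schema; {CustomerID, Price, Seat} is a candidate key.
These are minimal and exhaustive — every other superkey contains one of them.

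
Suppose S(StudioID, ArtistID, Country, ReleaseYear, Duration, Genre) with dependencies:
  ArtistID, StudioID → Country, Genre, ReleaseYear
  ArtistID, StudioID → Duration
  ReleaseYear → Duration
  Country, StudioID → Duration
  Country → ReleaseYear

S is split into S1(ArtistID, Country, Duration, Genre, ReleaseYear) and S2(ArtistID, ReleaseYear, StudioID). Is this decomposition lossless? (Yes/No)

No

S1 ∩ S2 = {ArtistID, ReleaseYear}; its closure under F is {ArtistID, Duration, ReleaseYear}.
S1 ⊄ {ArtistID, Duration, ReleaseYear} and S2 ⊄ {ArtistID, Duration, ReleaseYear}, so the split is lossy.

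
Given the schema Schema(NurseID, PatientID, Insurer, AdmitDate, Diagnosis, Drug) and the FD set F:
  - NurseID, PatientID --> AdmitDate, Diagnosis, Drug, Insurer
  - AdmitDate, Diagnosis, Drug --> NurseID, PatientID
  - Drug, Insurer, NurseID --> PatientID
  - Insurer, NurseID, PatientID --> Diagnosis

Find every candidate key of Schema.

{AdmitDate, Diagnosis, Drug}, {Drug, Insurer, NurseID}, {NurseID, PatientID}

{NurseID, PatientID} is a candidate key since {NurseID, PatientID}⁺ = {AdmitDate, Diagnosis, Drug, Insurer, NurseID, PatientID} covers every attribute.
{AdmitDate, Diagnosis, Drug} is a candidate key since {AdmitDate, Diagnosis, Drug}⁺ = {AdmitDate, Diagnosis, Drug, Insurer, NurseID, PatientID} covers every attribute.
{Drug, Insurer, NurseID} is a candidate key since {Drug, Insurer, NurseID}⁺ = {AdmitDate, Diagnosis, Drug, Insurer, NurseID, PatientID} covers every attribute.
No proper subset of any of these is a key, and no other minimal superkey exists.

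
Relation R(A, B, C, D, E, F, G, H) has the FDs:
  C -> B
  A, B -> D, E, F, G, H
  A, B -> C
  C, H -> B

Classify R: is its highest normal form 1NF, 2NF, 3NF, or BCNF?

3NF

Candidate keys: {A, B}, {A, C}. Prime attributes: {A, B, C}.
For C -> B we have {C}⁺ = {B, C}; {C} is not a superkey, so BCNF fails.
But every attribute on its right side ({B}) is prime, and the same holds for every other non-superkey FD, so 3NF still holds.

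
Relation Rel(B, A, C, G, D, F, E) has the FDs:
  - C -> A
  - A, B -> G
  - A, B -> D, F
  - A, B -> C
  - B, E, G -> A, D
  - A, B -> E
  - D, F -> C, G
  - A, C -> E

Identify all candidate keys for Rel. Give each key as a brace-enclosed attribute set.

{B} never appears on the right of any FD, so every key must include it.
{A, B} is a candidate key since {A, B}⁺ = {A, B, C, D, E, F, G} covers every attribute.
{B, C} is a candidate key since {B, C}⁺ = {A, B, C, D, E, F, G} covers every attribute.
{B, D, F} is a candidate key since {B, D, F}⁺ = {A, B, C, D, E, F, G} covers every attribute.
{B, E, G} is a candidate key since {B, E, G}⁺ = {A, B, C, D, E, F, G} covers every attribute.
Any other superkey properly contains one of these, so there are no further candidate keys.

{A, B}, {B, C}, {B, D, F}, {B, E, G}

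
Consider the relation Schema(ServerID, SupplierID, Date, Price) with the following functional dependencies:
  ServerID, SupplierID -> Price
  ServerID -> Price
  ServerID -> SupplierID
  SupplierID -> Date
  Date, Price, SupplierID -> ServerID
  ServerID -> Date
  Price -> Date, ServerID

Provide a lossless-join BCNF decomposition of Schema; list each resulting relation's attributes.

Candidate keys of the original relation: {Price}, {ServerID}.
In {Date, Price, ServerID, SupplierID}, {SupplierID} is not a superkey ({SupplierID}⁺ restricted to this set is {Date, SupplierID}), so split on SupplierID -> Date into {Date, SupplierID} and {Price, ServerID, SupplierID}.
{Date, SupplierID}: every determinant is a superkey — BCNF.
{Price, ServerID, SupplierID}: every determinant is a superkey — BCNF.

{Date, SupplierID}; {Price, ServerID, SupplierID}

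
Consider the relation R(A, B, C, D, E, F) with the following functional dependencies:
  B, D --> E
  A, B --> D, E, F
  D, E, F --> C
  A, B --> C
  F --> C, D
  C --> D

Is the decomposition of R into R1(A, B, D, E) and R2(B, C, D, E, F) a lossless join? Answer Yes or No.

No

Common attributes: {B, D, E}; their closure is {B, D, E}.
Neither R1 nor R2 is contained in that closure, so the decomposition is lossy.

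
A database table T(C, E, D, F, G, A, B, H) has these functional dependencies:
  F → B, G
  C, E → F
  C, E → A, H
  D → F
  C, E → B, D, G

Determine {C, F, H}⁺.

Start with {C, F, H}.
F → B, G applies; add {B, G} → now {B, C, F, G, H}.
No further FD applies.

{B, C, F, G, H}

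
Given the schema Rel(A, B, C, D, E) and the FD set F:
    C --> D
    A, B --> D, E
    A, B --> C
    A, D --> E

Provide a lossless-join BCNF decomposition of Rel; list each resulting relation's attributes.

Candidate key of the original relation: {A, B}.
Within {A, B, C, D, E}: {C}⁺ ∩ {A, B, C, D, E} = {C, D}, not the whole set, so C --> D violates BCNF; decompose into {C, D} and {A, B, C, E}.
{C, D} has no BCNF violation.
Within {A, B, C, E}: {A, C}⁺ ∩ {A, B, C, E} = {A, C, E}, not the whole set, so A, C --> E violates BCNF; decompose into {A, C, E} and {A, B, C}.
{A, C, E} has no BCNF violation.
{A, B, C} has no BCNF violation.

{A, B, C}; {A, C, E}; {C, D}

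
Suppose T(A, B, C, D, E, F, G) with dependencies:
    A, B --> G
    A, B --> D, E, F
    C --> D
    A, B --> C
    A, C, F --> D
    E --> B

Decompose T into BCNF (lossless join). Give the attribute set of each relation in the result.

{A, C, E, F, G}; {B, E}; {C, D}

Candidate keys of the original relation: {A, B}, {A, E}.
Within {A, B, C, D, E, F, G}: {C}⁺ ∩ {A, B, C, D, E, F, G} = {C, D}, not the whole set, so C --> D violates BCNF; decompose into {C, D} and {A, B, C, E, F, G}.
{C, D} has no BCNF violation.
Within {A, B, C, E, F, G}: {E}⁺ ∩ {A, B, C, E, F, G} = {B, E}, not the whole set, so E --> B violates BCNF; decompose into {B, E} and {A, C, E, F, G}.
{B, E} has no BCNF violation.
{A, C, E, F, G} has no BCNF violation.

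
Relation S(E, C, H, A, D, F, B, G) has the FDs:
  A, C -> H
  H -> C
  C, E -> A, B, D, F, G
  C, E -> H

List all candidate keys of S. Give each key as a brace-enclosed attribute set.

{C, E}, {E, H}

{E} never appears on the right of any FD, so every key must include it.
{C, E} is a candidate key since {C, E}⁺ = {A, B, C, D, E, F, G, H} covers every attribute.
{E, H} is a candidate key since {E, H}⁺ = {A, B, C, D, E, F, G, H} covers every attribute.
Any other superkey properly contains one of these, so there are no further candidate keys.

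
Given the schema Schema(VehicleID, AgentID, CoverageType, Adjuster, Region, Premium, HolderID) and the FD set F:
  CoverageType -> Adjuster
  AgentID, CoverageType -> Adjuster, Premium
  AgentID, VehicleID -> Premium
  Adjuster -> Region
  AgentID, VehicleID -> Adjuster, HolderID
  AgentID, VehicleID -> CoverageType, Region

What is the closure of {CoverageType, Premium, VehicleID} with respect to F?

Start with {CoverageType, Premium, VehicleID}.
CoverageType -> Adjuster applies; add {Adjuster} → now {Adjuster, CoverageType, Premium, VehicleID}.
Adjuster -> Region applies; add {Region} → now {Adjuster, CoverageType, Premium, Region, VehicleID}.
No further FD applies.

{Adjuster, CoverageType, Premium, Region, VehicleID}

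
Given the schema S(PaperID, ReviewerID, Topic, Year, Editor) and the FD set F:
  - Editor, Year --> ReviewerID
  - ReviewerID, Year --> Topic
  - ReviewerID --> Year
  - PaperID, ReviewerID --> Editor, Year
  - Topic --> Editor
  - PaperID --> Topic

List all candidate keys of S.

{PaperID, ReviewerID}, {PaperID, Year}

{PaperID} never appears on the right of any FD, so every key must include it.
Closure of {PaperID, ReviewerID} is {Editor, PaperID, ReviewerID, Topic, Year}, the whole schema; {PaperID, ReviewerID} is a candidate key.
Closure of {PaperID, Year} is {Editor, PaperID, ReviewerID, Topic, Year}, the whole schema; {PaperID, Year} is a candidate key.
Any other superkey properly contains one of these, so there are no further candidate keys.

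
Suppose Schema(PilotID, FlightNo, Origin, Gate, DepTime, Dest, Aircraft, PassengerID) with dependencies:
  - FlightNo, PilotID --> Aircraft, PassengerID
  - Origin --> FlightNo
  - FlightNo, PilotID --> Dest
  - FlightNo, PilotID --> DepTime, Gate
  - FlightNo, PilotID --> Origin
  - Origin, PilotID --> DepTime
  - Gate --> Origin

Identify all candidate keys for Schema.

No FD produces {PilotID}, so it must be in every candidate key.
Closure of {FlightNo, PilotID} is {Aircraft, DepTime, Dest, FlightNo, Gate, Origin, PassengerID, PilotID}, the whole schema; {FlightNo, PilotID} is a candidate key.
Closure of {Gate, PilotID} is {Aircraft, DepTime, Dest, FlightNo, Gate, Origin, PassengerID, PilotID}, the whole schema; {Gate, PilotID} is a candidate key.
Closure of {Origin, PilotID} is {Aircraft, DepTime, Dest, FlightNo, Gate, Origin, PassengerID, PilotID}, the whole schema; {Origin, PilotID} is a candidate key.
Any other superkey properly contains one of these, so there are no further candidate keys.

{FlightNo, PilotID}, {Gate, PilotID}, {Origin, PilotID}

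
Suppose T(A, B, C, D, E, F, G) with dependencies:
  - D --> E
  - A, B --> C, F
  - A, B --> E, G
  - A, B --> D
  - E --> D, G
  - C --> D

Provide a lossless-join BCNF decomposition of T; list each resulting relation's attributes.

{A, B, C, F}; {C, D}; {D, E, G}

Candidate key of the original relation: {A, B}.
{A, B, C, D, E, F, G}: {D} determines {D, E, G} here but is not a superkey — split on D --> E, G, giving {D, E, G} and {A, B, C, D, F}.
{D, E, G} is in BCNF.
{A, B, C, D, F}: {C} determines {C, D} here but is not a superkey — split on C --> D, giving {C, D} and {A, B, C, F}.
{C, D} is in BCNF.
{A, B, C, F} is in BCNF.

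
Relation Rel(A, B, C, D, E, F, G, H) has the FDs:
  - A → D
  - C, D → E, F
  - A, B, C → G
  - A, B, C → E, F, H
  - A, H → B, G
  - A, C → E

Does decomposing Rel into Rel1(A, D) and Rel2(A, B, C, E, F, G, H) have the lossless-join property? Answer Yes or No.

Yes

The shared attributes are {A} and {A}⁺ = {A, D}.
Rel1 is contained in that closure, so Rel1 ∩ Rel2 → Rel1 holds and the join is lossless.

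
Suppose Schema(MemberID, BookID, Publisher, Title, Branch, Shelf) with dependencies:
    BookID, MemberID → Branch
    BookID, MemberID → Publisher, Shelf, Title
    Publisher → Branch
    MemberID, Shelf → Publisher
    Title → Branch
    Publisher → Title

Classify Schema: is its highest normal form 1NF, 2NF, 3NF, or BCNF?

2NF

Candidate key: {BookID, MemberID}. Prime attributes: {BookID, MemberID}.
Publisher → Branch: {Publisher}⁺ = {Branch, Publisher, Title}, which is not all of the attributes, so the left side is not a superkey — BCNF is violated.
Publisher → Branch determines the non-prime attribute {Branch} from a non-superkey — 3NF is violated.
No non-prime attribute depends on a proper subset of any candidate key, so 2NF holds.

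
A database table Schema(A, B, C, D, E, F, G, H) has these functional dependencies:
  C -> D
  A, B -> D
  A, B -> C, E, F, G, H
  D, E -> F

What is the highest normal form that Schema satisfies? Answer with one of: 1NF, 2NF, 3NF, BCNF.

2NF

Candidate key: {A, B}. Prime attributes: {A, B}.
For C -> D we have {C}⁺ = {C, D}; {C} is not a superkey, so BCNF fails.
C -> D determines the non-prime attribute {D} from a non-superkey — 3NF is violated.
No proper subset of a key has a non-prime attribute in its closure, so there is no partial dependency; 2NF holds.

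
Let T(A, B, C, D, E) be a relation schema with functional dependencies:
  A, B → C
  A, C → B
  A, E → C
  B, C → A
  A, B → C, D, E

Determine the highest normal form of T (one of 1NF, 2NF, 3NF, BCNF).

BCNF

Candidate keys: {A, B}, {A, C}, {A, E}, {B, C}. Prime attributes: {A, B, C, E}.
The left-hand side of every FD is a superkey, so BCNF is satisfied.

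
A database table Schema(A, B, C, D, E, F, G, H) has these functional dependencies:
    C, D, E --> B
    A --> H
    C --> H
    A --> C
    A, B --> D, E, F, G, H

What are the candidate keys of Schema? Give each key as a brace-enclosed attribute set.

No FD produces {A}, so it must be in every candidate key.
{A, B} is a candidate key since {A, B}⁺ = {A, B, C, D, E, F, G, H} covers every attribute.
{A, D, E} is a candidate key since {A, D, E}⁺ = {A, B, C, D, E, F, G, H} covers every attribute.
No proper subset of any of these is a key, and no other minimal superkey exists.

{A, B}, {A, D, E}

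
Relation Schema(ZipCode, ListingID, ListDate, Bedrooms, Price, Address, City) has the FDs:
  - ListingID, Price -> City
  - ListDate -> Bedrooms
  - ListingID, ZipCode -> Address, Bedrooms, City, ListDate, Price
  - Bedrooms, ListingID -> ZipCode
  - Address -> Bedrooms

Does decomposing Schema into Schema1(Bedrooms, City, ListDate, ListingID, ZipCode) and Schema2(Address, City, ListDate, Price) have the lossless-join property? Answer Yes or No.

Common attributes: {City, ListDate}; their closure is {Bedrooms, City, ListDate}.
Neither Schema1 nor Schema2 is contained in that closure, so the decomposition is lossy.

No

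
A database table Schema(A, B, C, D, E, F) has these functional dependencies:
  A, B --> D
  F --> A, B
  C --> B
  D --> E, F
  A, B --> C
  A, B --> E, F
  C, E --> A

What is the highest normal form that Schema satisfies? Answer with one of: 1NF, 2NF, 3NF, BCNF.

3NF

Candidate keys: {A, B}, {A, C}, {C, E}, {D}, {F}. Prime attributes: {A, B, C, D, E, F}.
For C --> B we have {C}⁺ = {B, C}; {C} is not a superkey, so BCNF fails.
Since {B} ⊆ prime attributes and every other non-superkey FD also has a prime right side, the schema is in 3NF.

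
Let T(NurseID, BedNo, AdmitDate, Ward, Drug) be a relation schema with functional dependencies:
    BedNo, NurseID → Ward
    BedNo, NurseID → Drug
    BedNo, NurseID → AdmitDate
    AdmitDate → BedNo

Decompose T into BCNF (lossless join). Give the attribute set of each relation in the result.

Candidate keys of the original relation: {AdmitDate, NurseID}, {BedNo, NurseID}.
In {AdmitDate, BedNo, Drug, NurseID, Ward}, {AdmitDate} is not a superkey ({AdmitDate}⁺ restricted to this set is {AdmitDate, BedNo}), so split on AdmitDate → BedNo into {AdmitDate, BedNo} and {AdmitDate, Drug, NurseID, Ward}.
{AdmitDate, BedNo} is in BCNF.
{AdmitDate, Drug, NurseID, Ward} is in BCNF.

{AdmitDate, BedNo}; {AdmitDate, Drug, NurseID, Ward}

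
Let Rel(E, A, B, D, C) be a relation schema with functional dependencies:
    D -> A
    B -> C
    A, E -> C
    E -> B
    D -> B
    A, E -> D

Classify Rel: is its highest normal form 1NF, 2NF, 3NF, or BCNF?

1NF

Candidate keys: {A, E}, {D, E}. Prime attributes: {A, D, E}.
D -> A: {D}⁺ = {A, B, C, D}, which is not all of the attributes, so the left side is not a superkey — BCNF is violated.
B -> C has non-prime {C} on the right and a non-superkey on the left, so 3NF fails.
{E} is a proper subset of the key {A, E}, and {E}⁺ contains the non-prime attributes {B, C} — a partial dependency, so 2NF is violated.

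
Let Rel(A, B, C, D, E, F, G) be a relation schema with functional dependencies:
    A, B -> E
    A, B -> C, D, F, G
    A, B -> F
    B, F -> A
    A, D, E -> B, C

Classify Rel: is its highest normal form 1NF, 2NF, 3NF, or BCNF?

Candidate keys: {A, B}, {A, D, E}, {B, F}. Prime attributes: {A, B, D, E, F}.
Every FD has a superkey on the left, so the relation is in BCNF.

BCNF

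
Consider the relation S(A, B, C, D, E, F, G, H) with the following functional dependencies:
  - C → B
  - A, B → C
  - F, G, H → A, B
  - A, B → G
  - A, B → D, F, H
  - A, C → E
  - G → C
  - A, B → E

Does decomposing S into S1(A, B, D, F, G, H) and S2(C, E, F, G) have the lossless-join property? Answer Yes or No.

No

S1 ∩ S2 = {F, G}; its closure under F is {B, C, F, G}.
Neither S1 nor S2 is contained in that closure, so the decomposition is lossy.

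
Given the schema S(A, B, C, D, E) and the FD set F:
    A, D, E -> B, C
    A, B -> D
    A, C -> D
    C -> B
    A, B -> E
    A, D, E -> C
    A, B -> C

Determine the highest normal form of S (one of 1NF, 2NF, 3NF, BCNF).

Candidate keys: {A, B}, {A, C}, {A, D, E}. Prime attributes: {A, B, C, D, E}.
C -> B: {C}⁺ = {B, C}, which is not all of the attributes, so the left side is not a superkey — BCNF is violated.
Since {B} ⊆ prime attributes and every other non-superkey FD also has a prime right side, the schema is in 3NF.

3NF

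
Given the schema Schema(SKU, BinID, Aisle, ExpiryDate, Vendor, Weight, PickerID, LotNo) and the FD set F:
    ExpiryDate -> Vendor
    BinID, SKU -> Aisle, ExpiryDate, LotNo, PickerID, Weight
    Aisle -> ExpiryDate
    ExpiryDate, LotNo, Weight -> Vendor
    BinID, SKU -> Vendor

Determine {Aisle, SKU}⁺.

{Aisle, ExpiryDate, SKU, Vendor}

Start with {Aisle, SKU}.
Aisle -> ExpiryDate applies; add {ExpiryDate} → now {Aisle, ExpiryDate, SKU}.
ExpiryDate -> Vendor applies; add {Vendor} → now {Aisle, ExpiryDate, SKU, Vendor}.
No further FD applies.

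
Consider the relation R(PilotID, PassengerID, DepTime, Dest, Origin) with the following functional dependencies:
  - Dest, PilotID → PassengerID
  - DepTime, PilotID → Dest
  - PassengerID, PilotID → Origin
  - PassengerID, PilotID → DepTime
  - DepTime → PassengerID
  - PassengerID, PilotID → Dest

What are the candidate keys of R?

{DepTime, PilotID}, {Dest, PilotID}, {PassengerID, PilotID}

{PilotID} never appears on the right of any FD, so every key must include it.
{DepTime, PilotID}⁺ = {DepTime, Dest, Origin, PassengerID, PilotID}, which is every attribute, so {DepTime, PilotID} is a candidate key.
{Dest, PilotID}⁺ = {DepTime, Dest, Origin, PassengerID, PilotID}, which is every attribute, so {Dest, PilotID} is a candidate key.
{PassengerID, PilotID}⁺ = {DepTime, Dest, Origin, PassengerID, PilotID}, which is every attribute, so {PassengerID, PilotID} is a candidate key.
These are minimal and exhaustive — every other superkey contains one of them.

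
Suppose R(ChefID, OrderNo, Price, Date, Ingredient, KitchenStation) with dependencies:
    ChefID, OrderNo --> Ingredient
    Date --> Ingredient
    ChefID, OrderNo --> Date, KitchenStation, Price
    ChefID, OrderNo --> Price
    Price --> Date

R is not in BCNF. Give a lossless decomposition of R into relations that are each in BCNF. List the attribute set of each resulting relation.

Candidate key of the original relation: {ChefID, OrderNo}.
Within {ChefID, Date, Ingredient, KitchenStation, OrderNo, Price}: {Date}⁺ ∩ {ChefID, Date, Ingredient, KitchenStation, OrderNo, Price} = {Date, Ingredient}, not the whole set, so Date --> Ingredient violates BCNF; decompose into {Date, Ingredient} and {ChefID, Date, KitchenStation, OrderNo, Price}.
{Date, Ingredient}: every determinant is a superkey — BCNF.
Within {ChefID, Date, KitchenStation, OrderNo, Price}: {Price}⁺ ∩ {ChefID, Date, KitchenStation, OrderNo, Price} = {Date, Price}, not the whole set, so Price --> Date violates BCNF; decompose into {Date, Price} and {ChefID, KitchenStation, OrderNo, Price}.
{Date, Price}: every determinant is a superkey — BCNF.
{ChefID, KitchenStation, OrderNo, Price}: every determinant is a superkey — BCNF.

{ChefID, KitchenStation, OrderNo, Price}; {Date, Ingredient}; {Date, Price}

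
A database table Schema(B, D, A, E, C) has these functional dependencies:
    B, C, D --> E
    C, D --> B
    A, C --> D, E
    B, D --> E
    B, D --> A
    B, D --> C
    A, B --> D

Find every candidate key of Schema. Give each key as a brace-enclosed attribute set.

{A, B}, {A, C}, {B, D}, {C, D}

{A, B} is a candidate key since {A, B}⁺ = {A, B, C, D, E} covers every attribute.
{A, C} is a candidate key since {A, C}⁺ = {A, B, C, D, E} covers every attribute.
{B, D} is a candidate key since {B, D}⁺ = {A, B, C, D, E} covers every attribute.
{C, D} is a candidate key since {C, D}⁺ = {A, B, C, D, E} covers every attribute.
No proper subset of any of these is a key, and no other minimal superkey exists.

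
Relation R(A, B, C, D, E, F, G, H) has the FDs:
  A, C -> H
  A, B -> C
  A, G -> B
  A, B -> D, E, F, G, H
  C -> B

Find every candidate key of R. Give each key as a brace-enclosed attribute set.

{A, B}, {A, C}, {A, G}

No FD produces {A}, so it must be in every candidate key.
Closure of {A, B} is {A, B, C, D, E, F, G, H}, the whole schema; {A, B} is a candidate key.
Closure of {A, C} is {A, B, C, D, E, F, G, H}, the whole schema; {A, C} is a candidate key.
Closure of {A, G} is {A, B, C, D, E, F, G, H}, the whole schema; {A, G} is a candidate key.
No proper subset of any of these is a key, and no other minimal superkey exists.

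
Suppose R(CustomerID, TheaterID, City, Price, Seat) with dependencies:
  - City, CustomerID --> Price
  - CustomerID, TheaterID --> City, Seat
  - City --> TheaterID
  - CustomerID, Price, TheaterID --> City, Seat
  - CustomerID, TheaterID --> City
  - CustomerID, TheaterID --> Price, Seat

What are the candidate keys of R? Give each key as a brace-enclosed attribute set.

{CustomerID} never appears on the right of any FD, so every key must include it.
{City, CustomerID}⁺ = {City, CustomerID, Price, Seat, TheaterID} — all of the relation — so {City, CustomerID} is a candidate key.
{CustomerID, TheaterID}⁺ = {City, CustomerID, Price, Seat, TheaterID} — all of the relation — so {CustomerID, TheaterID} is a candidate key.
These are minimal and exhaustive — every other superkey contains one of them.

{City, CustomerID}, {CustomerID, TheaterID}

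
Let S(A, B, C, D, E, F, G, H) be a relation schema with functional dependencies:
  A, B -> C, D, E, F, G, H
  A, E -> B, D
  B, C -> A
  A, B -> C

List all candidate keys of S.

{A, B}, {A, E}, {B, C}

{A, B}⁺ = {A, B, C, D, E, F, G, H}, which is every attribute, so {A, B} is a candidate key.
{A, E}⁺ = {A, B, C, D, E, F, G, H}, which is every attribute, so {A, E} is a candidate key.
{B, C}⁺ = {A, B, C, D, E, F, G, H}, which is every attribute, so {B, C} is a candidate key.
No proper subset of any of these is a key, and no other minimal superkey exists.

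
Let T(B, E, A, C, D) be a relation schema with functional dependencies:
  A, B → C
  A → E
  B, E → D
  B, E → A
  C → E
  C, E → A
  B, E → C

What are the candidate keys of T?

{B} never appears on the right of any FD, so every key must include it.
{A, B} is a candidate key since {A, B}⁺ = {A, B, C, D, E} covers every attribute.
{B, C} is a candidate key since {B, C}⁺ = {A, B, C, D, E} covers every attribute.
{B, E} is a candidate key since {B, E}⁺ = {A, B, C, D, E} covers every attribute.
Any other superkey properly contains one of these, so there are no further candidate keys.

{A, B}, {B, C}, {B, E}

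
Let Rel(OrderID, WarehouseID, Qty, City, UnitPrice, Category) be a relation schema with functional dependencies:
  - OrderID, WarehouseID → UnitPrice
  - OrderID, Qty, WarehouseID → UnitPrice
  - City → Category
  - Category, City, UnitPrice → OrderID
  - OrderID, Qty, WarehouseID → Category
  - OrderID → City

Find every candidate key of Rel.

No FD produces {Qty, WarehouseID}, so they must be in every candidate key.
{OrderID, Qty, WarehouseID}⁺ = {Category, City, OrderID, Qty, UnitPrice, WarehouseID}, which is every attribute, so {OrderID, Qty, WarehouseID} is a candidate key.
{City, Qty, UnitPrice, WarehouseID}⁺ = {Category, City, OrderID, Qty, UnitPrice, WarehouseID}, which is every attribute, so {City, Qty, UnitPrice, WarehouseID} is a candidate key.
These are minimal and exhaustive — every other superkey contains one of them.

{City, Qty, UnitPrice, WarehouseID}, {OrderID, Qty, WarehouseID}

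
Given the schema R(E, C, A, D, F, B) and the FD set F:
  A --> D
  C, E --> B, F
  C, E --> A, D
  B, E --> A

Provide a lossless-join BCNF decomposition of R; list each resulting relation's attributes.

Candidate key of the original relation: {C, E}.
Within {A, B, C, D, E, F}: {A}⁺ ∩ {A, B, C, D, E, F} = {A, D}, not the whole set, so A --> D violates BCNF; decompose into {A, D} and {A, B, C, E, F}.
{A, D} is in BCNF.
Within {A, B, C, E, F}: {B, E}⁺ ∩ {A, B, C, E, F} = {A, B, E}, not the whole set, so B, E --> A violates BCNF; decompose into {A, B, E} and {B, C, E, F}.
{A, B, E} is in BCNF.
{B, C, E, F} is in BCNF.

{A, B, E}; {A, D}; {B, C, E, F}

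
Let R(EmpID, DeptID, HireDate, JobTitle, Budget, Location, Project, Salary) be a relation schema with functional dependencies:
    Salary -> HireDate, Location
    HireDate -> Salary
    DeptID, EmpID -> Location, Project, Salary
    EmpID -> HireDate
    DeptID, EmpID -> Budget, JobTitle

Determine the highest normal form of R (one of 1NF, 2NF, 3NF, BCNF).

Candidate key: {DeptID, EmpID}. Prime attributes: {DeptID, EmpID}.
For Salary -> HireDate, Location we have {Salary}⁺ = {HireDate, Location, Salary}; {Salary} is not a superkey, so BCNF fails.
Because {HireDate, Location} are non-prime and the left side of Salary -> HireDate, Location is not a superkey, the relation is not in 3NF.
Since {EmpID} ⊂ {DeptID, EmpID} and {EmpID}⁺ ⊇ {HireDate, Location, Salary} with {HireDate, Location, Salary} non-prime, there is a partial dependency; 2NF fails.

1NF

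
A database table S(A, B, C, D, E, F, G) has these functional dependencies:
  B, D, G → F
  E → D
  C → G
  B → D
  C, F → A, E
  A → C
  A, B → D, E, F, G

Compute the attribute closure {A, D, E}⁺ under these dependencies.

Start with {A, D, E}.
A → C applies; add {C} → now {A, C, D, E}.
C → G applies; add {G} → now {A, C, D, E, G}.
No further FD applies.

{A, C, D, E, G}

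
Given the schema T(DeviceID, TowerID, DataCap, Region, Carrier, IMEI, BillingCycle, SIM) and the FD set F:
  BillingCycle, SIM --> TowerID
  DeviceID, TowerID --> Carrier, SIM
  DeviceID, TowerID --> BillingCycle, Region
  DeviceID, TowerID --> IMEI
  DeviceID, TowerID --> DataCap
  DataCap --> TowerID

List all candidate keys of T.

{BillingCycle, DeviceID, SIM}, {DataCap, DeviceID}, {DeviceID, TowerID}

No FD produces {DeviceID}, so it must be in every candidate key.
{DataCap, DeviceID} is a candidate key since {DataCap, DeviceID}⁺ = {BillingCycle, Carrier, DataCap, DeviceID, IMEI, Region, SIM, TowerID} covers every attribute.
{DeviceID, TowerID} is a candidate key since {DeviceID, TowerID}⁺ = {BillingCycle, Carrier, DataCap, DeviceID, IMEI, Region, SIM, TowerID} covers every attribute.
{BillingCycle, DeviceID, SIM} is a candidate key since {BillingCycle, DeviceID, SIM}⁺ = {BillingCycle, Carrier, DataCap, DeviceID, IMEI, Region, SIM, TowerID} covers every attribute.
Any other superkey properly contains one of these, so there are no further candidate keys.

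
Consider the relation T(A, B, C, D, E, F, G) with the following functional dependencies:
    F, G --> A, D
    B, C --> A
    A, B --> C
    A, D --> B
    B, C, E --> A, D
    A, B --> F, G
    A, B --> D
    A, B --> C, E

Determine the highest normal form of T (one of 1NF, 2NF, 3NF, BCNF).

BCNF

Candidate keys: {A, B}, {A, D}, {B, C}, {F, G}. Prime attributes: {A, B, C, D, F, G}.
Each dependency's left side is a superkey — BCNF holds.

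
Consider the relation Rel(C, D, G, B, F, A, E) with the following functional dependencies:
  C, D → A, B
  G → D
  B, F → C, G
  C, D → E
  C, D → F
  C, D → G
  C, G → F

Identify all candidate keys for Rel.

{B, F}, {C, D}, {C, G}

Closure of {B, F} is {A, B, C, D, E, F, G}, the whole schema; {B, F} is a candidate key.
Closure of {C, D} is {A, B, C, D, E, F, G}, the whole schema; {C, D} is a candidate key.
Closure of {C, G} is {A, B, C, D, E, F, G}, the whole schema; {C, G} is a candidate key.
No proper subset of any of these is a key, and no other minimal superkey exists.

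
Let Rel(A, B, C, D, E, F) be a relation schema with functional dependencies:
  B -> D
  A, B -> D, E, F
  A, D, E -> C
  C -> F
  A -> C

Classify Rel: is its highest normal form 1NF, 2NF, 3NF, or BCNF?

Candidate key: {A, B}. Prime attributes: {A, B}.
B -> D breaks BCNF: {B}⁺ = {B, D}, so {B} is not a superkey.
B -> D has non-prime {D} on the right and a non-superkey on the left, so 3NF fails.
The proper key subset {A} of {A, B} determines non-prime {C, F}, so the relation is not even in 2NF.

1NF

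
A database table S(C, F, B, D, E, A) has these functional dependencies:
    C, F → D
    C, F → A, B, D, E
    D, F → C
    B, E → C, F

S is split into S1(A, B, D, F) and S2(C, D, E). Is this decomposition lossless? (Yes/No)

Common attributes: {D}; their closure is {D}.
Neither S1 nor S2 is contained in that closure, so the decomposition is lossy.

No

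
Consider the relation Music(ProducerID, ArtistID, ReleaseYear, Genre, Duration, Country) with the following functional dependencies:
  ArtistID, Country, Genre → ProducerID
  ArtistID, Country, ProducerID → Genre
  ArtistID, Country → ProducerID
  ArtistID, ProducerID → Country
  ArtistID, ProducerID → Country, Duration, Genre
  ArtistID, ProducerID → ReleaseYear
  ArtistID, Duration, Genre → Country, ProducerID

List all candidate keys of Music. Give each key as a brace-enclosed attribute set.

{ArtistID, Country}, {ArtistID, Duration, Genre}, {ArtistID, ProducerID}

No FD produces {ArtistID}, so it must be in every candidate key.
{ArtistID, Country} is a candidate key since {ArtistID, Country}⁺ = {ArtistID, Country, Duration, Genre, ProducerID, ReleaseYear} covers every attribute.
{ArtistID, ProducerID} is a candidate key since {ArtistID, ProducerID}⁺ = {ArtistID, Country, Duration, Genre, ProducerID, ReleaseYear} covers every attribute.
{ArtistID, Duration, Genre} is a candidate key since {ArtistID, Duration, Genre}⁺ = {ArtistID, Country, Duration, Genre, ProducerID, ReleaseYear} covers every attribute.
These are minimal and exhaustive — every other superkey contains one of them.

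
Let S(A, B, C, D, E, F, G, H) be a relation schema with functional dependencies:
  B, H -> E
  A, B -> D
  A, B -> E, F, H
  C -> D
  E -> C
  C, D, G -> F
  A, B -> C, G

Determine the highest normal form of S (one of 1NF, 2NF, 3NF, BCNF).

Candidate key: {A, B}. Prime attributes: {A, B}.
B, H -> E: {B, H}⁺ = {B, C, D, E, H}, which is not all of the attributes, so the left side is not a superkey — BCNF is violated.
B, H -> E determines the non-prime attribute {E} from a non-superkey — 3NF is violated.
No non-prime attribute depends on a proper subset of any candidate key, so 2NF holds.

2NF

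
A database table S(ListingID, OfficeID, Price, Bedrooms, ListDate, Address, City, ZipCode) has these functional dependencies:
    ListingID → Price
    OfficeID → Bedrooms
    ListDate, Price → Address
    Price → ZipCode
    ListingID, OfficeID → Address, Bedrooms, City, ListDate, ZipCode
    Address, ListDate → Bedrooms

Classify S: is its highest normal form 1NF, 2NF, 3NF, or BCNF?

1NF

Candidate key: {ListingID, OfficeID}. Prime attributes: {ListingID, OfficeID}.
ListingID → Price breaks BCNF: {ListingID}⁺ = {ListingID, Price, ZipCode}, so {ListingID} is not a superkey.
ListingID → Price has non-prime {Price} on the right and a non-superkey on the left, so 3NF fails.
Since {ListingID} ⊂ {ListingID, OfficeID} and {ListingID}⁺ ⊇ {Price, ZipCode} with {Price, ZipCode} non-prime, there is a partial dependency; 2NF fails.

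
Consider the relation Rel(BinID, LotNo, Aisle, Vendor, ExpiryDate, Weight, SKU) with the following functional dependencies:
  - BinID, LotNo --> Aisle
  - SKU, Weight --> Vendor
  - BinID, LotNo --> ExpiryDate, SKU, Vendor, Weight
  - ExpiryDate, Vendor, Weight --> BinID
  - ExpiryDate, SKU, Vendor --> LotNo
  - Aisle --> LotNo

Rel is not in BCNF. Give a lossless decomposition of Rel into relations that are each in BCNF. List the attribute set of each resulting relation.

Candidate keys of the original relation: {Aisle, BinID}, {Aisle, ExpiryDate, Vendor, Weight}, {BinID, ExpiryDate, SKU, Vendor}, {BinID, LotNo}, {ExpiryDate, LotNo, Vendor, Weight}, {ExpiryDate, SKU, Weight}.
{Aisle, BinID, ExpiryDate, LotNo, SKU, Vendor, Weight}: {SKU, Weight} determines {SKU, Vendor, Weight} here but is not a superkey — split on SKU, Weight --> Vendor, giving {SKU, Vendor, Weight} and {Aisle, BinID, ExpiryDate, LotNo, SKU, Weight}.
{SKU, Vendor, Weight} has no BCNF violation.
{Aisle, BinID, ExpiryDate, LotNo, SKU, Weight}: {Aisle} determines {Aisle, LotNo} here but is not a superkey — split on Aisle --> LotNo, giving {Aisle, LotNo} and {Aisle, BinID, ExpiryDate, SKU, Weight}.
{Aisle, LotNo} has no BCNF violation.
{Aisle, BinID, ExpiryDate, SKU, Weight} has no BCNF violation.

{Aisle, BinID, ExpiryDate, SKU, Weight}; {Aisle, LotNo}; {SKU, Vendor, Weight}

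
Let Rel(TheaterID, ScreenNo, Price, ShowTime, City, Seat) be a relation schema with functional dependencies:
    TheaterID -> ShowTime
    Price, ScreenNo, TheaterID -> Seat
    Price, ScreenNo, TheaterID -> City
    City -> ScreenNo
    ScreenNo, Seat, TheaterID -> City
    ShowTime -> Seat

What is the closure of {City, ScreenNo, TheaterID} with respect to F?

{City, ScreenNo, Seat, ShowTime, TheaterID}

Start with {City, ScreenNo, TheaterID}.
TheaterID -> ShowTime applies; add {ShowTime} → now {City, ScreenNo, ShowTime, TheaterID}.
ShowTime -> Seat applies; add {Seat} → now {City, ScreenNo, Seat, ShowTime, TheaterID}.
No further FD applies.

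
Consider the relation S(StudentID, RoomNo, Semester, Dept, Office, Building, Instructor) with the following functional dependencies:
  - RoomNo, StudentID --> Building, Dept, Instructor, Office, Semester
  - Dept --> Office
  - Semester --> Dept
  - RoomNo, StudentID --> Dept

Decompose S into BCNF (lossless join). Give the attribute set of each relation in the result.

Candidate key of the original relation: {RoomNo, StudentID}.
In {Building, Dept, Instructor, Office, RoomNo, Semester, StudentID}, {Dept} is not a superkey ({Dept}⁺ restricted to this set is {Dept, Office}), so split on Dept --> Office into {Dept, Office} and {Building, Dept, Instructor, RoomNo, Semester, StudentID}.
{Dept, Office}: every determinant is a superkey — BCNF.
In {Building, Dept, Instructor, RoomNo, Semester, StudentID}, {Semester} is not a superkey ({Semester}⁺ restricted to this set is {Dept, Semester}), so split on Semester --> Dept into {Dept, Semester} and {Building, Instructor, RoomNo, Semester, StudentID}.
{Dept, Semester}: every determinant is a superkey — BCNF.
{Building, Instructor, RoomNo, Semester, StudentID}: every determinant is a superkey — BCNF.

{Building, Instructor, RoomNo, Semester, StudentID}; {Dept, Office}; {Dept, Semester}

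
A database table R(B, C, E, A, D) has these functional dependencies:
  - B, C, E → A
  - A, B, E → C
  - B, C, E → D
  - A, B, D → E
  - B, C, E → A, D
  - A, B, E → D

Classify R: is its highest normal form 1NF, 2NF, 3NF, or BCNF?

Candidate keys: {A, B, D}, {A, B, E}, {B, C, E}. Prime attributes: {A, B, C, D, E}.
Every FD has a superkey on the left, so the relation is in BCNF.

BCNF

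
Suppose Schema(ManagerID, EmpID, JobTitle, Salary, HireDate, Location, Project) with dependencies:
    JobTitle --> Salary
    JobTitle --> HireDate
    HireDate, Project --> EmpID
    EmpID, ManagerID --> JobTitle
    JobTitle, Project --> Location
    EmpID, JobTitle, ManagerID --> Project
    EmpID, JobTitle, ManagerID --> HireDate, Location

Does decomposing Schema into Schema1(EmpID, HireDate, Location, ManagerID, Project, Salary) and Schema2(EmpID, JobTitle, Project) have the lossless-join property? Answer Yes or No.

No

Schema1 ∩ Schema2 = {EmpID, Project}; its closure under F is {EmpID, Project}.
The closure covers neither Schema1 nor Schema2 entirely; the join is not lossless.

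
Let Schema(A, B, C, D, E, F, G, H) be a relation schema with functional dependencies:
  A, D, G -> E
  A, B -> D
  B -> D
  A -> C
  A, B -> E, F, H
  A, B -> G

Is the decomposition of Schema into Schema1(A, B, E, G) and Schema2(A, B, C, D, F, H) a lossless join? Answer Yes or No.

Yes

The shared attributes are {A, B} and {A, B}⁺ = {A, B, C, D, E, F, G, H}.
Schema1 is contained in that closure, so Schema1 ∩ Schema2 -> Schema1 holds and the join is lossless.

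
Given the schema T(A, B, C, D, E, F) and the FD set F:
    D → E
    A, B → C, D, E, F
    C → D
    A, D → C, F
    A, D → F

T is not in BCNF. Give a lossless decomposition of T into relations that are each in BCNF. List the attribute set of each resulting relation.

{A, B, C}; {A, C, F}; {C, D}; {D, E}

Candidate key of the original relation: {A, B}.
In {A, B, C, D, E, F}, {D} is not a superkey ({D}⁺ restricted to this set is {D, E}), so split on D → E into {D, E} and {A, B, C, D, F}.
{D, E} has no BCNF violation.
In {A, B, C, D, F}, {C} is not a superkey ({C}⁺ restricted to this set is {C, D}), so split on C → D into {C, D} and {A, B, C, F}.
{C, D} has no BCNF violation.
In {A, B, C, F}, {A, C} is not a superkey ({A, C}⁺ restricted to this set is {A, C, F}), so split on A, C → F into {A, C, F} and {A, B, C}.
{A, C, F} has no BCNF violation.
{A, B, C} has no BCNF violation.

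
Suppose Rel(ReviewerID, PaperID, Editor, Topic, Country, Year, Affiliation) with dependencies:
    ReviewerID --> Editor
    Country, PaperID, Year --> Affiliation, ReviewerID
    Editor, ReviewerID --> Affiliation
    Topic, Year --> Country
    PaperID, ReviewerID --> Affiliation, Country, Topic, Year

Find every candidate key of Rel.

{Country, PaperID, Year}, {PaperID, ReviewerID}, {PaperID, Topic, Year}

No FD produces {PaperID}, so it must be in every candidate key.
{PaperID, ReviewerID}⁺ = {Affiliation, Country, Editor, PaperID, ReviewerID, Topic, Year} — all of the relation — so {PaperID, ReviewerID} is a candidate key.
{Country, PaperID, Year}⁺ = {Affiliation, Country, Editor, PaperID, ReviewerID, Topic, Year} — all of the relation — so {Country, PaperID, Year} is a candidate key.
{PaperID, Topic, Year}⁺ = {Affiliation, Country, Editor, PaperID, ReviewerID, Topic, Year} — all of the relation — so {PaperID, Topic, Year} is a candidate key.
Any other superkey properly contains one of these, so there are no further candidate keys.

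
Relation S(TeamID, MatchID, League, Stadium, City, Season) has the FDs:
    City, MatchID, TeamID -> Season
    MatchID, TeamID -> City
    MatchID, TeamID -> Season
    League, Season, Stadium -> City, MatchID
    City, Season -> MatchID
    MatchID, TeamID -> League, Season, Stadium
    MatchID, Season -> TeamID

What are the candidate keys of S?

{City, Season} is a candidate key since {City, Season}⁺ = {City, League, MatchID, Season, Stadium, TeamID} covers every attribute.
{MatchID, Season} is a candidate key since {MatchID, Season}⁺ = {City, League, MatchID, Season, Stadium, TeamID} covers every attribute.
{MatchID, TeamID} is a candidate key since {MatchID, TeamID}⁺ = {City, League, MatchID, Season, Stadium, TeamID} covers every attribute.
{League, Season, Stadium} is a candidate key since {League, Season, Stadium}⁺ = {City, League, MatchID, Season, Stadium, TeamID} covers every attribute.
Any other superkey properly contains one of these, so there are no further candidate keys.

{City, Season}, {League, Season, Stadium}, {MatchID, Season}, {MatchID, TeamID}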